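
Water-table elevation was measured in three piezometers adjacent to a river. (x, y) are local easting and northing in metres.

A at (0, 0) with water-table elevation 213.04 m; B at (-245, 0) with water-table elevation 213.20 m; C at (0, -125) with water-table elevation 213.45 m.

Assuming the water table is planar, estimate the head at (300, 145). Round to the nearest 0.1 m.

212.4 m

∂h/∂x = (213.20 − 213.04) / (-245 − 0) = -0.0006531
∂h/∂y = (213.45 − 213.04) / (-125 − 0) = -0.003280
h(300, 145) = 213.04 + (-0.0006531)·(300) + (-0.003280)·(145) = 213.04 -0.196 -0.476 = 212.368 m.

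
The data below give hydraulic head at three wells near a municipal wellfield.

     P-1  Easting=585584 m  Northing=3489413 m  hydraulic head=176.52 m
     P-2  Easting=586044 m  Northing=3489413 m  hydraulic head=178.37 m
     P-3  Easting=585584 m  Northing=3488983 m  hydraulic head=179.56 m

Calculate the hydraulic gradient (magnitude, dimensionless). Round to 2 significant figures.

0.0081

∂h/∂x = (178.37 − 176.52) / (586044 − 585584) = +0.004022
∂h/∂y = (179.56 − 176.52) / (3488983 − 3489413) = -0.007070
|∇h| = √(0.004022² + -0.007070²) = 0.008134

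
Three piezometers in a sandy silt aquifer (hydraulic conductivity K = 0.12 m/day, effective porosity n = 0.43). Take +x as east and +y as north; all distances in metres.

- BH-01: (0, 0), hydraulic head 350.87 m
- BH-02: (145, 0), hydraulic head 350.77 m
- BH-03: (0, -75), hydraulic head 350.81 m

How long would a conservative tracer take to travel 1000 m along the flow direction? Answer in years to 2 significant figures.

∂h/∂x = (350.77 − 350.87) / (145 − 0) = -0.0006897
∂h/∂y = (350.81 − 350.87) / (-75 − 0) = +0.0008000
|∇h| = √(-0.0006897² + 0.0008000²) = 0.001056
Seepage velocity v = K·i/n = 0.12 × 0.001056 / 0.43 = 0.0002947 m/day.
t = 1000 / 0.0002947 = 3.393e+06 days = 9.29e+03 years.

9300 years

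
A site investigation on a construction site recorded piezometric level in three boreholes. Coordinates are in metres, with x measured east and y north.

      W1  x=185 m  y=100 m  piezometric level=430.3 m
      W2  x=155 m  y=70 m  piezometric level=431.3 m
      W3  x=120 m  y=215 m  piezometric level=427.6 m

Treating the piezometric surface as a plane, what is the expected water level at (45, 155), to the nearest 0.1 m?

Three-point gradient (reference W1): Δ to W2 = (-30, -30, +1.0), Δ to W3 = (-65, 115, -2.7).
∂h/∂x = -0.006296, ∂h/∂y = -0.02704 (det = -5400).
h(45, 155) = 430.3 + (-0.006296)·(-140) + (-0.02704)·(55) = 430.3 +0.881 -1.487 = 429.694 m.

429.7 m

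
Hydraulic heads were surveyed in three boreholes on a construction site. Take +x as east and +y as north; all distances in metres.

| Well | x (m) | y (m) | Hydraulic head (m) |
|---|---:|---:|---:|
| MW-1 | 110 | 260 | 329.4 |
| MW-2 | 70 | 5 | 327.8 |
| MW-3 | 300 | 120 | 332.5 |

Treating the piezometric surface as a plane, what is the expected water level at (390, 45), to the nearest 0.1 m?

Three-point gradient (reference MW-1): Δ to MW-2 = (-40, -255, -1.6), Δ to MW-3 = (190, -140, +3.1).
∂h/∂x = +0.01877, ∂h/∂y = +0.003330 (det = 54050).
h(390, 45) = 329.4 + (+0.01877)·(280) + (+0.003330)·(-215) = 329.4 +5.256 -0.716 = 333.940 m.

333.9 m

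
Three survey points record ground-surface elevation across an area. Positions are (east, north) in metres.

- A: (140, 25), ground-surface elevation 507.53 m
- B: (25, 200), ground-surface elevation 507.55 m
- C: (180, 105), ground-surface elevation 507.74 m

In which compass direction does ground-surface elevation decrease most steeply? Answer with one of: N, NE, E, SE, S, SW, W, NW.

SW

With z = a·x + b·y + c and A as origin, the differences give:
  (-115)·a + 175·b = +0.02
  40·a + 80·b = +0.21
Eliminate b (×80 and ×175, subtract): -16200·a = -35.150 → a = ∂z/∂x = +0.002170
Back-substitute: b = ∂z/∂y = +0.001540.
Steepest decrease is along −∇f = (-0.002170 E, -0.001540 N) → southwest.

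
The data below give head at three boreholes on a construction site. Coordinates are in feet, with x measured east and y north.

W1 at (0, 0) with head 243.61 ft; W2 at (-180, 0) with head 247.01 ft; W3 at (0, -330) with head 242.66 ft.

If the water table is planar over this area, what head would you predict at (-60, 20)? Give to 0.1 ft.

244.8 ft

∂h/∂x = (247.01 − 243.61) / (-180 − 0) = -0.01889
∂h/∂y = (242.66 − 243.61) / (-330 − 0) = +0.002879
h(-60, 20) = 243.61 + (-0.01889)·(-60) + (+0.002879)·(20) = 243.61 +1.133 +0.058 = 244.801 ft.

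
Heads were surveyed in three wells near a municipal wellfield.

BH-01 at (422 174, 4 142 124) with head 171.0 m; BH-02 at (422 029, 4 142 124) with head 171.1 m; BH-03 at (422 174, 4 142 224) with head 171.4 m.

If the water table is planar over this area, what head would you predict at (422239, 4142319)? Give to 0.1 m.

171.7 m

∂h/∂x = (171.1 − 171.0) / (422029 − 422174) = -0.0006897
∂h/∂y = (171.4 − 171.0) / (4142224 − 4142124) = +0.004000
h(422239, 4142319) = 171.0 + (-0.0006897)·(65) + (+0.004000)·(195) = 171.0 -0.045 +0.780 = 171.735 m.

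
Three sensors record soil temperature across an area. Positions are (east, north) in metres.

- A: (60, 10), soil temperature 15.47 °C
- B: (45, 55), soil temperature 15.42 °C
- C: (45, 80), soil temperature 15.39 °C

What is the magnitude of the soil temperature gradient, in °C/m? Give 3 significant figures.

Taking A as reference: B−A = (-15, 45, -0.05); C−A = (-15, 70, -0.08).
Solve a·Δx + b·Δy = ΔT: det = (-15)·70 − (-15)·45 = -375.
∂T/∂x = [(-0.05)·70 − (-0.08)·45] / -375 = -0.0002667
∂T/∂y = [(-15)·(-0.08) − (-15)·(-0.05)] / -375 = -0.001200
|∇f| = √(-0.0002667² + -0.001200²) = 0.001229 °C/m

0.00123 °C/m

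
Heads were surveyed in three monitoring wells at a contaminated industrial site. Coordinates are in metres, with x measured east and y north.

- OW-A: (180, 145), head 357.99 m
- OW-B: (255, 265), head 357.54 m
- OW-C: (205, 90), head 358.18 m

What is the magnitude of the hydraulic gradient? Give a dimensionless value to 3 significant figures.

Three-point gradient (reference OW-A): Δ to OW-B = (75, 120, -0.45), Δ to OW-C = (25, -55, +0.19).
∂h/∂x = -0.0002737, ∂h/∂y = -0.003579 (det = -7125).
|∇h| = √(-0.0002737² + -0.003579²) = 0.003589

0.00359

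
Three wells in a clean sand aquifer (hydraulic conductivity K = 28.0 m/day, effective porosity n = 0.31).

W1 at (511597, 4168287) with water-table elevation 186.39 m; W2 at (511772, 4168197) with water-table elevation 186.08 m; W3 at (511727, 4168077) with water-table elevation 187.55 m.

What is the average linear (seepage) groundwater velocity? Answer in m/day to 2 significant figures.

With h = a·x + b·y + c and W1 as origin, the differences give:
  175·a + (-90)·b = -0.31
  130·a + (-210)·b = +1.16
Eliminate b (×(-210) and ×(-90), subtract): -25050·a = 169.500 → a = ∂h/∂x = -0.006766
Back-substitute: b = ∂h/∂y = -0.009713.
|∇h| = √(-0.006766² + -0.009713²) = 0.01184
Seepage velocity v = K·i/n = 28.0 × 0.01184 / 0.31 = 1.069 m/day.

1.1 m/day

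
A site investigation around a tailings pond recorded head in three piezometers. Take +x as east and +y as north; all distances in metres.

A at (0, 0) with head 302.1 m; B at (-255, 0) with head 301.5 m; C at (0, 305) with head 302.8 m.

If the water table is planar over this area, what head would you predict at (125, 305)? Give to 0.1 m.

∂h/∂x = (301.5 − 302.1) / (-255 − 0) = +0.002353
∂h/∂y = (302.8 − 302.1) / (305 − 0) = +0.002295
h(125, 305) = 302.1 + (+0.002353)·(125) + (+0.002295)·(305) = 302.1 +0.294 +0.700 = 303.094 m.

303.1 m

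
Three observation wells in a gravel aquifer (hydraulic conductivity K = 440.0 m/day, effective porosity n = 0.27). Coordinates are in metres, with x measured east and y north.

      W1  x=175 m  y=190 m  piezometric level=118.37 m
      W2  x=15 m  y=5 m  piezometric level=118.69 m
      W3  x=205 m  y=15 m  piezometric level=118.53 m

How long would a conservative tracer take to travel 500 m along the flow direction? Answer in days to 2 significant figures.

230 days

Taking W1 as reference: W2−W1 = (-160, -185, +0.32); W3−W1 = (30, -175, +0.16).
Solve a·Δx + b·Δy = Δh: det = (-160)·(-175) − 30·(-185) = 33550.
∂h/∂x = [(+0.32)·(-175) − (+0.16)·(-185)] / 33550 = -0.0007869
∂h/∂y = [(-160)·(+0.16) − 30·(+0.32)] / 33550 = -0.001049
|∇h| = √(-0.0007869² + -0.001049²) = 0.001311
Seepage velocity v = K·i/n = 440.0 × 0.001311 / 0.27 = 2.136 m/day.
t = 500 / 2.136 = 234.1 days.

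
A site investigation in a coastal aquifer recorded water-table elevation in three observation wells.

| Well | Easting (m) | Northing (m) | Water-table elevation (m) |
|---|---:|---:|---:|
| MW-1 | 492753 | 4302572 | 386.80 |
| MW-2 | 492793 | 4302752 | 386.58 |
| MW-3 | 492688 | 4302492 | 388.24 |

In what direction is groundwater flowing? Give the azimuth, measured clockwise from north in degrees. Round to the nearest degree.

100°

Three-point gradient (reference MW-1): Δ to MW-2 = (40, 180, -0.22), Δ to MW-3 = (-65, -80, +1.44).
∂h/∂x = -0.02842, ∂h/∂y = +0.005094 (det = 8500).
Flow direction (−∇h) has components (+0.02842 E, -0.005094 N).
Azimuth = atan2(E, N) = atan2(+0.02842, -0.005094) = 100.2° ≈ 100°.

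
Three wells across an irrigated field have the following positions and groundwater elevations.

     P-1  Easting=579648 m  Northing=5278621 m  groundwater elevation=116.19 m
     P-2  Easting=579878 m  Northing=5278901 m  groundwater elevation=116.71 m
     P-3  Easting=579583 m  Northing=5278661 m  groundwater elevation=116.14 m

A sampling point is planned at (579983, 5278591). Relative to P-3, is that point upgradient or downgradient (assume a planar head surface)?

Differences from P-1: to P-2 (Δx, Δy, Δh) = (230, 280, +0.52); to P-3 = (-65, 40, -0.05).
Solve a·Δx + b·Δy = Δh: det = 230·40 − (-65)·280 = 27400.
∂h/∂x = [(+0.52)·40 − (-0.05)·280] / 27400 = +0.001270
∂h/∂y = [230·(-0.05) − (-65)·(+0.52)] / 27400 = +0.0008139
Head at (579983, 5278591) = 116.19 + (+0.001270)·(335) + (+0.0008139)·(-30) = 116.59 m.
That is higher than the 116.14 m at P-3, so the point is upgradient.

upgradient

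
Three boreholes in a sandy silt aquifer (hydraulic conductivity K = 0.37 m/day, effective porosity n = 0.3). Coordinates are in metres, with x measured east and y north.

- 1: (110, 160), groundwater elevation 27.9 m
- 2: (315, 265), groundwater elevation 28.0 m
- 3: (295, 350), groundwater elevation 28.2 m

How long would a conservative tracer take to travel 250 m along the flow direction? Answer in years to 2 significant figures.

With h = a·x + b·y + c and 1 as origin, the differences give:
  205·a + 105·b = +0.1
  185·a + 190·b = +0.3
Eliminate b (×190 and ×105, subtract): 19525·a = -12.50 → a = ∂h/∂x = -0.0006402
Back-substitute: b = ∂h/∂y = +0.002202.
|∇h| = √(-0.0006402² + 0.002202²) = 0.002293
Seepage velocity v = K·i/n = 0.37 × 0.002293 / 0.3 = 0.002828 m/day.
t = 250 / 0.002828 = 8.84e+04 days = 242 years.

240 years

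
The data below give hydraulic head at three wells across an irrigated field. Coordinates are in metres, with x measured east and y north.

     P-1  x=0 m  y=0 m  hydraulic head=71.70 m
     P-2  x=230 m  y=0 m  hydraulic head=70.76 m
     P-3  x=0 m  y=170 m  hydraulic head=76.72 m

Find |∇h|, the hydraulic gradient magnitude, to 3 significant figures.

0.0298

∂h/∂x = (70.76 − 71.70) / (230 − 0) = -0.004087
∂h/∂y = (76.72 − 71.70) / (170 − 0) = +0.02953
|∇h| = √(-0.004087² + 0.02953²) = 0.02981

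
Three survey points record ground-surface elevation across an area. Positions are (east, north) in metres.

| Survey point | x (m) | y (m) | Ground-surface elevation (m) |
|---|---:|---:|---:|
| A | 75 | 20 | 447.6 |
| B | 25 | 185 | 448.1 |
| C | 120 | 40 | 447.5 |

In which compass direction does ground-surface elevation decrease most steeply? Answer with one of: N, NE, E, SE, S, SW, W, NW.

SE

Taking A as reference: B−A = (-50, 165, +0.5); C−A = (45, 20, -0.1).
Determinant of the coordinate differences = (-50)·20 − 45·165 = -8425.
∂z/∂x = [(+0.5)·20 − (-0.1)·165] / -8425 = -0.003145
∂z/∂y = [(-50)·(-0.1) − 45·(+0.5)] / -8425 = +0.002077
Steepest decrease is along −∇f = (+0.003145 E, -0.002077 N) → southeast.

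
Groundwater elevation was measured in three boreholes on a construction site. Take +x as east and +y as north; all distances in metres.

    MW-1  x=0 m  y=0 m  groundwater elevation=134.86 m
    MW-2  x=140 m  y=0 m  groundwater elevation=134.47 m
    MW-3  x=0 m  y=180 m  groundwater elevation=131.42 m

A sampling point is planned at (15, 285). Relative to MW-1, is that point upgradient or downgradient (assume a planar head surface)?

downgradient

∂h/∂x = (134.47 − 134.86) / (140 − 0) = -0.002786
∂h/∂y = (131.42 − 134.86) / (180 − 0) = -0.01911
Head at (15, 285) = 134.86 + (-0.002786)·(15) + (-0.01911)·(285) = 129.37 m.
That is lower than the 134.86 m at MW-1, so the point is downgradient.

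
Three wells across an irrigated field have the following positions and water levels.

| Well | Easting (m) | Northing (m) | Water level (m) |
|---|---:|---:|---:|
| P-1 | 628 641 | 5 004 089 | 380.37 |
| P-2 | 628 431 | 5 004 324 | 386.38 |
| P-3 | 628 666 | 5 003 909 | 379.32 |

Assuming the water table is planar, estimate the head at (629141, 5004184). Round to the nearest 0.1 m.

367.5 m

Differences from P-1: to P-2 (Δx, Δy, Δh) = (-210, 235, +6.01); to P-3 = (25, -180, -1.05).
Solve a·Δx + b·Δy = Δh: det = (-210)·(-180) − 25·235 = 31925.
∂h/∂x = [(+6.01)·(-180) − (-1.05)·235] / 31925 = -0.02616
∂h/∂y = [(-210)·(-1.05) − 25·(+6.01)] / 31925 = +0.002200
h(629141, 5004184) = 380.37 + (-0.02616)·(500) + (+0.002200)·(95) = 380.37 -13.078 +0.209 = 367.501 m.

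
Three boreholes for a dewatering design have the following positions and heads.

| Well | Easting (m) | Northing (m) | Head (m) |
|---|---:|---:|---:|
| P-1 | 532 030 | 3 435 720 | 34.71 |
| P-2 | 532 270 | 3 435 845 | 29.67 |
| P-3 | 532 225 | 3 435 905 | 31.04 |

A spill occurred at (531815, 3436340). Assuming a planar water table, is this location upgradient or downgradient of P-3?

With h = a·x + b·y + c and P-1 as origin, the differences give:
  240·a + 125·b = -5.04
  195·a + 185·b = -3.67
Eliminate b (×185 and ×125, subtract): 20025·a = -473.650 → a = ∂h/∂x = -0.02365
Back-substitute: b = ∂h/∂y = +0.005094.
Head at (531815, 3436340) = 34.71 + (-0.02365)·(-215) + (+0.005094)·(620) = 42.95 m.
That is higher than the 31.04 m at P-3, so the point is upgradient.

upgradient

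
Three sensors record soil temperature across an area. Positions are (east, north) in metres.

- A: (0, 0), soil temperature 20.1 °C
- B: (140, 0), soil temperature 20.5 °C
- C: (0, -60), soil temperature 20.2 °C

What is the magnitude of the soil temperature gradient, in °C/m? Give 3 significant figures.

∂T/∂x = (20.5 − 20.1) / (140 − 0) = +0.002857
∂T/∂y = (20.2 − 20.1) / (-60 − 0) = -0.001667
|∇f| = √(0.002857² + -0.001667²) = 0.003308 °C/m

0.00331 °C/m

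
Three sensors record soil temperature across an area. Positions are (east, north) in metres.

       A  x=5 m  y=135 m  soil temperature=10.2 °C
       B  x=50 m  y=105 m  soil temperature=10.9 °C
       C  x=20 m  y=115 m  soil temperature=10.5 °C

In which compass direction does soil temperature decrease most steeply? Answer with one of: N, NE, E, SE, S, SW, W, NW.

NW

With T = a·x + b·y + c and A as origin, the differences give:
  45·a + (-30)·b = +0.7
  15·a + (-20)·b = +0.3
Eliminate b (×(-20) and ×(-30), subtract): -450·a = -5.00 → a = ∂T/∂x = +0.01111
Back-substitute: b = ∂T/∂y = -0.006667.
Steepest decrease is along −∇f = (-0.01111 E, +0.006667 N) → northwest.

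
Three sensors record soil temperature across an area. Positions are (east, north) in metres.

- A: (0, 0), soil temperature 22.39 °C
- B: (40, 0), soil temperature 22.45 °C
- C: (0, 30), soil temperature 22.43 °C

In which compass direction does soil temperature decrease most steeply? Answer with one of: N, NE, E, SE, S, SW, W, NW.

∂T/∂x = (22.45 − 22.39) / (40 − 0) = +0.001500
∂T/∂y = (22.43 − 22.39) / (30 − 0) = +0.001333
Steepest decrease is along −∇f = (-0.001500 E, -0.001333 N) → southwest.

SW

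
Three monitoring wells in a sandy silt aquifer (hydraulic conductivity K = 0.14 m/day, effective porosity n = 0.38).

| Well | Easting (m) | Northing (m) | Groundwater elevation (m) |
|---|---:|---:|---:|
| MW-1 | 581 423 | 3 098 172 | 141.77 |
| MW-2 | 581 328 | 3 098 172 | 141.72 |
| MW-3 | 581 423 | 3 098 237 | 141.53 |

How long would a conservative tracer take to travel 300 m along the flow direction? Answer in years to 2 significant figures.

600 years

∂h/∂x = (141.72 − 141.77) / (581328 − 581423) = +0.0005263
∂h/∂y = (141.53 − 141.77) / (3098237 − 3098172) = -0.003692
|∇h| = √(0.0005263² + -0.003692²) = 0.003729
Seepage velocity v = K·i/n = 0.14 × 0.003729 / 0.38 = 0.001374 m/day.
t = 300 / 0.001374 = 2.183e+05 days = 598 years.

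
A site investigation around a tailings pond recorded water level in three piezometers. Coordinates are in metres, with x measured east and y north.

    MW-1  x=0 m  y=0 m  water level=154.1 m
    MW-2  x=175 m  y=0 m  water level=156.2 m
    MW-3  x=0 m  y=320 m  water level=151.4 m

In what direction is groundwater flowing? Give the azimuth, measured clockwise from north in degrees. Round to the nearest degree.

305°

∂h/∂x = (156.2 − 154.1) / (175 − 0) = +0.01200
∂h/∂y = (151.4 − 154.1) / (320 − 0) = -0.008437
Flow direction (−∇h) has components (-0.01200 E, +0.008437 N).
Azimuth = atan2(E, N) = atan2(-0.01200, +0.008437) = 305.1° ≈ 305°.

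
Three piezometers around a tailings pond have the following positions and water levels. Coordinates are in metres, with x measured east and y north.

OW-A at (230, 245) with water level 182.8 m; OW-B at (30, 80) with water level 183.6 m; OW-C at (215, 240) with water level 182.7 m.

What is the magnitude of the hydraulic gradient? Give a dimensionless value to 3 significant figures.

0.0258

With h = a·x + b·y + c and OW-A as origin, the differences give:
  (-200)·a + (-165)·b = +0.8
  (-15)·a + (-5)·b = -0.1
Eliminate b (×(-5) and ×(-165), subtract): -1475·a = -20.50 → a = ∂h/∂x = +0.01390
Back-substitute: b = ∂h/∂y = -0.02169.
|∇h| = √(0.01390² + -0.02169²) = 0.02576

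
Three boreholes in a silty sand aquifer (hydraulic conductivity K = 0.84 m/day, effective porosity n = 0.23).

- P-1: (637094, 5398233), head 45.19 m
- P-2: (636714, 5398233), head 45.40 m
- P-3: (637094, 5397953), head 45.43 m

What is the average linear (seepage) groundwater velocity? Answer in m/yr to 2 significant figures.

1.4 m/yr

∂h/∂x = (45.40 − 45.19) / (636714 − 637094) = -0.0005526
∂h/∂y = (45.43 − 45.19) / (5397953 − 5398233) = -0.0008571
|∇h| = √(-0.0005526² + -0.0008571²) = 0.00102
Seepage velocity v = K·i/n = 0.84 × 0.00102 / 0.23 = 0.003725 m/day = 1.361 m/yr.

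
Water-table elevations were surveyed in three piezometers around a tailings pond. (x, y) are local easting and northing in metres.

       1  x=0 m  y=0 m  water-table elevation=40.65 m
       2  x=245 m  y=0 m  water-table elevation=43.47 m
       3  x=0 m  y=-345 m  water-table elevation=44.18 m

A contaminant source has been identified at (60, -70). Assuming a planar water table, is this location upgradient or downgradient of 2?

∂h/∂x = (43.47 − 40.65) / (245 − 0) = +0.01151
∂h/∂y = (44.18 − 40.65) / (-345 − 0) = -0.01023
Head at (60, -70) = 40.65 + (+0.01151)·(60) + (-0.01023)·(-70) = 42.06 m.
That is lower than the 43.47 m at 2, so the point is downgradient.

downgradient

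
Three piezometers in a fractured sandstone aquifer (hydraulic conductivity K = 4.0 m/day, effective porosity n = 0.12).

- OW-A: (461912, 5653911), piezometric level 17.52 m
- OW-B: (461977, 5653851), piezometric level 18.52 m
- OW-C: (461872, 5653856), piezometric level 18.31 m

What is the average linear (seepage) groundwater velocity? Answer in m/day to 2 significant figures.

0.51 m/day

With h = a·x + b·y + c and OW-A as origin, the differences give:
  65·a + (-60)·b = +1.00
  (-40)·a + (-55)·b = +0.79
Eliminate b (×(-55) and ×(-60), subtract): -5975·a = -7.600 → a = ∂h/∂x = +0.001272
Back-substitute: b = ∂h/∂y = -0.01529.
|∇h| = √(0.001272² + -0.01529²) = 0.01534
Seepage velocity v = K·i/n = 4.0 × 0.01534 / 0.12 = 0.5113 m/day.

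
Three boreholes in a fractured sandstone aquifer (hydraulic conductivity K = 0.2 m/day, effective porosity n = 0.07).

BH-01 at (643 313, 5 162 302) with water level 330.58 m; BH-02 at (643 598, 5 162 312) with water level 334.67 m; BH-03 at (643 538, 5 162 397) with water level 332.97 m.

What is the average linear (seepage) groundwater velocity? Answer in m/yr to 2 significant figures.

18 m/yr

Taking BH-01 as reference: BH-02−BH-01 = (285, 10, +4.09); BH-03−BH-01 = (225, 95, +2.39).
Determinant of the coordinate differences = 285·95 − 225·10 = 24825.
∂h/∂x = [(+4.09)·95 − (+2.39)·10] / 24825 = +0.01469
∂h/∂y = [285·(+2.39) − 225·(+4.09)] / 24825 = -0.009631
|∇h| = √(0.01469² + -0.009631²) = 0.01757
Seepage velocity v = K·i/n = 0.2 × 0.01757 / 0.07 = 0.0502 m/day = 18.34 m/yr.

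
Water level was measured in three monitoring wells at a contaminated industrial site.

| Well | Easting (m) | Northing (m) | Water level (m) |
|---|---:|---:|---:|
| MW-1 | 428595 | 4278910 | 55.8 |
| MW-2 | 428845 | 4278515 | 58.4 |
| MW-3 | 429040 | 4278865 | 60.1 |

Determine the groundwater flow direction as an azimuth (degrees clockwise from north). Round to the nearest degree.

With h = a·x + b·y + c and MW-1 as origin, the differences give:
  250·a + (-395)·b = +2.6
  445·a + (-45)·b = +4.3
Eliminate b (×(-45) and ×(-395), subtract): 164525·a = 1581.50 → a = ∂h/∂x = +0.009613
Back-substitute: b = ∂h/∂y = -0.0004984.
Flow direction (−∇h) has components (-0.009613 E, +0.0004984 N).
Azimuth = atan2(E, N) = atan2(-0.009613, +0.0004984) = 273.0° ≈ 273°.

273°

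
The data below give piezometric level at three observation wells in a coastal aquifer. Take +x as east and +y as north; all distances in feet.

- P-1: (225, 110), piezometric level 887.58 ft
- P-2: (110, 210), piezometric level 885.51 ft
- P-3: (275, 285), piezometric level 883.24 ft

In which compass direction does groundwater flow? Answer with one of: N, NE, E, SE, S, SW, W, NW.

N

Differences from P-1: to P-2 (Δx, Δy, Δh) = (-115, 100, -2.07); to P-3 = (50, 175, -4.34).
Solve a·Δx + b·Δy = Δh: det = (-115)·175 − 50·100 = -25125.
∂h/∂x = [(-2.07)·175 − (-4.34)·100] / -25125 = -0.002856
∂h/∂y = [(-115)·(-4.34) − 50·(-2.07)] / -25125 = -0.02398
Flow = −∇h = (+0.002856 east, +0.02398 north), which points north.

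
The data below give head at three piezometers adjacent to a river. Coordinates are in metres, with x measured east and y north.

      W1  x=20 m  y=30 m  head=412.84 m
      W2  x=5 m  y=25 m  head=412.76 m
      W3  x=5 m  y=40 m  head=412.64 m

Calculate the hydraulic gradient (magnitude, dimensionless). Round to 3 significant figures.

Differences from W1: to W2 (Δx, Δy, Δh) = (-15, -5, -0.08); to W3 = (-15, 10, -0.20).
Solve a·Δx + b·Δy = Δh: det = (-15)·10 − (-15)·(-5) = -225.
∂h/∂x = [(-0.08)·10 − (-0.20)·(-5)] / -225 = +0.008000
∂h/∂y = [(-15)·(-0.20) − (-15)·(-0.08)] / -225 = -0.008000
|∇h| = √(0.008000² + -0.008000²) = 0.01131

0.0113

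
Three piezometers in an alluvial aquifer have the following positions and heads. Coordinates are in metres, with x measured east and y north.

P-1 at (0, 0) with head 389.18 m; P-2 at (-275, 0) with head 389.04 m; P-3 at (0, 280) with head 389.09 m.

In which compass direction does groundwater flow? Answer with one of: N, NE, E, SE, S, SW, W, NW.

∂h/∂x = (389.04 − 389.18) / (-275 − 0) = +0.0005091
∂h/∂y = (389.09 − 389.18) / (280 − 0) = -0.0003214
Flow = −∇h = (-0.0005091 east, +0.0003214 north), which points northwest.

NW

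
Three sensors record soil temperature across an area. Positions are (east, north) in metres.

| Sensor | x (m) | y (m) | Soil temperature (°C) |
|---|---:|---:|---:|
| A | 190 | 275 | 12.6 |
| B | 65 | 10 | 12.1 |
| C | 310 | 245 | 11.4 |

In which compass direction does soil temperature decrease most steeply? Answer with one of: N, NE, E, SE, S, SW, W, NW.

SE

With T = a·x + b·y + c and A as origin, the differences give:
  (-125)·a + (-265)·b = -0.5
  120·a + (-30)·b = -1.2
Eliminate b (×(-30) and ×(-265), subtract): 35550·a = -303.00 → a = ∂T/∂x = -0.008523
Back-substitute: b = ∂T/∂y = +0.005907.
Steepest decrease is along −∇f = (+0.008523 E, -0.005907 N) → southeast.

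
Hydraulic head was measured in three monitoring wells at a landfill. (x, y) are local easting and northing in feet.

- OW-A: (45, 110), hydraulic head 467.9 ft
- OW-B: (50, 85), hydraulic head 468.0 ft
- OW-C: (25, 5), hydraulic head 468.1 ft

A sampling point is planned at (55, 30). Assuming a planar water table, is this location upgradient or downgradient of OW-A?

upgradient

With h = a·x + b·y + c and OW-A as origin, the differences give:
  5·a + (-25)·b = +0.1
  (-20)·a + (-105)·b = +0.2
Eliminate b (×(-105) and ×(-25), subtract): -1025·a = -5.50 → a = ∂h/∂x = +0.005366
Back-substitute: b = ∂h/∂y = -0.002927.
Head at (55, 30) = 467.9 + (+0.005366)·(10) + (-0.002927)·(-80) = 468.19 ft.
That is higher than the 467.9 ft at OW-A, so the point is upgradient.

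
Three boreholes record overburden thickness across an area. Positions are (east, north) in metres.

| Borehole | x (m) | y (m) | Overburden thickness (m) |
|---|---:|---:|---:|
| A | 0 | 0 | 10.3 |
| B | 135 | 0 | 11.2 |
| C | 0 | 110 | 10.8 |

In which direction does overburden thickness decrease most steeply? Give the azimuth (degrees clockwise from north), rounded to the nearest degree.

∂d/∂x = (11.2 − 10.3) / (135 − 0) = +0.006667
∂d/∂y = (10.8 − 10.3) / (110 − 0) = +0.004545
Steepest decrease is along −∇f: components (-0.006667 E, -0.004545 N).
Azimuth = atan2(-0.006667, -0.004545) = 235.7° ≈ 236°.

236°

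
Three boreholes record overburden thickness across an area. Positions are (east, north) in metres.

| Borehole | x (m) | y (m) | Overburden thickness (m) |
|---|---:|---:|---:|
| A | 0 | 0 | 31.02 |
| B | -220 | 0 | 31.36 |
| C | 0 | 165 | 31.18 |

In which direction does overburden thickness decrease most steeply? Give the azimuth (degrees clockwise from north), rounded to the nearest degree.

122°

∂d/∂x = (31.36 − 31.02) / (-220 − 0) = -0.001545
∂d/∂y = (31.18 − 31.02) / (165 − 0) = +0.0009697
Steepest decrease is along −∇f: components (+0.001545 E, -0.0009697 N).
Azimuth = atan2(+0.001545, -0.0009697) = 122.1° ≈ 122°.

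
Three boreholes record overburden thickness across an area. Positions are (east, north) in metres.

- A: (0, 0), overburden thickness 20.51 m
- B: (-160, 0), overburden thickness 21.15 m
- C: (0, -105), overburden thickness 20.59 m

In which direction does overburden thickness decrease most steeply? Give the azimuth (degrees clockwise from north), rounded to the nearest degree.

∂d/∂x = (21.15 − 20.51) / (-160 − 0) = -0.004000
∂d/∂y = (20.59 − 20.51) / (-105 − 0) = -0.0007619
Steepest decrease is along −∇f: components (+0.004000 E, +0.0007619 N).
Azimuth = atan2(+0.004000, +0.0007619) = 79.2° ≈ 079°.

079°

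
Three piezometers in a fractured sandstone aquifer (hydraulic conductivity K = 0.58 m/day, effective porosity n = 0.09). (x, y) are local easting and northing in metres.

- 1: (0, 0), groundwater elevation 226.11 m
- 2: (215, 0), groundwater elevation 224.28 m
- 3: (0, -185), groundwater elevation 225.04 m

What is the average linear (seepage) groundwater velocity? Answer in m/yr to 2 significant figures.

24 m/yr

∂h/∂x = (224.28 − 226.11) / (215 − 0) = -0.008512
∂h/∂y = (225.04 − 226.11) / (-185 − 0) = +0.005784
|∇h| = √(-0.008512² + 0.005784²) = 0.01029
Seepage velocity v = K·i/n = 0.58 × 0.01029 / 0.09 = 0.06631 m/day = 24.22 m/yr.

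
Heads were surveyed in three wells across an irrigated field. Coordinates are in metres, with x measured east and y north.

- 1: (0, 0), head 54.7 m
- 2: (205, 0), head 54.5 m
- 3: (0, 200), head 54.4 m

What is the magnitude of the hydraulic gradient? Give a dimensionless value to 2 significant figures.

∂h/∂x = (54.5 − 54.7) / (205 − 0) = -0.0009756
∂h/∂y = (54.4 − 54.7) / (200 − 0) = -0.001500
|∇h| = √(-0.0009756² + -0.001500²) = 0.001789

0.0018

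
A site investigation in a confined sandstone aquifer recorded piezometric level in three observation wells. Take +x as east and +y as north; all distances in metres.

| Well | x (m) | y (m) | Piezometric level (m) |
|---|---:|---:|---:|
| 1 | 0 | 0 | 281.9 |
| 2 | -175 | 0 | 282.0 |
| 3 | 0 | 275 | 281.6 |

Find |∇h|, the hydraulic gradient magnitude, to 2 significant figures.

∂h/∂x = (282.0 − 281.9) / (-175 − 0) = -0.0005714
∂h/∂y = (281.6 − 281.9) / (275 − 0) = -0.001091
|∇h| = √(-0.0005714² + -0.001091²) = 0.001232

0.0012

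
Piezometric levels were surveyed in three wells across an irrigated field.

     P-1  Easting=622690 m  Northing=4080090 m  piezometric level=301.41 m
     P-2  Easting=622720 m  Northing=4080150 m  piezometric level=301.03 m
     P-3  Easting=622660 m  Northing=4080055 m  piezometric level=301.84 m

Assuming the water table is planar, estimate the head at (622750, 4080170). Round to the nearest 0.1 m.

300.6 m

Three-point gradient (reference P-1): Δ to P-2 = (30, 60, -0.38), Δ to P-3 = (-30, -35, +0.43).
∂h/∂x = -0.01667, ∂h/∂y = +0.002000 (det = 750).
h(622750, 4080170) = 301.41 + (-0.01667)·(60) + (+0.002000)·(80) = 301.41 -1.000 +0.160 = 300.570 m.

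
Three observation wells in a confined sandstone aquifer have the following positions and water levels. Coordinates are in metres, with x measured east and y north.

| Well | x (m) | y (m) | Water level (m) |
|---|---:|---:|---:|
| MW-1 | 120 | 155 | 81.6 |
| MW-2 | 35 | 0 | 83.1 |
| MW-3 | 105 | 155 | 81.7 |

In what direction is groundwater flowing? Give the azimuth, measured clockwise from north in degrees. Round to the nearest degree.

048°

Differences from MW-1: to MW-2 (Δx, Δy, Δh) = (-85, -155, +1.5); to MW-3 = (-15, 0, +0.1).
Determinant of the coordinate differences = (-85)·0 − (-15)·(-155) = -2325.
∂h/∂x = [(+1.5)·0 − (+0.1)·(-155)] / -2325 = -0.006667
∂h/∂y = [(-85)·(+0.1) − (-15)·(+1.5)] / -2325 = -0.006022
Flow direction (−∇h) has components (+0.006667 E, +0.006022 N).
Azimuth = atan2(E, N) = atan2(+0.006667, +0.006022) = 47.9° ≈ 048°.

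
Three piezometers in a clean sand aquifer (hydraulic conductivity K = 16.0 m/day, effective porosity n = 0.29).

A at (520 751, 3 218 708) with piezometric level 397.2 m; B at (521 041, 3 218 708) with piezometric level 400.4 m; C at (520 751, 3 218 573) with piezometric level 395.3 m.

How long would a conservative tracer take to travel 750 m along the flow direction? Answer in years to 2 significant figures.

∂h/∂x = (400.4 − 397.2) / (521041 − 520751) = +0.01103
∂h/∂y = (395.3 − 397.2) / (3218573 − 3218708) = +0.01407
|∇h| = √(0.01103² + 0.01407²) = 0.01788
Seepage velocity v = K·i/n = 16.0 × 0.01788 / 0.29 = 0.9865 m/day.
t = 750 / 0.9865 = 760.3 days = 2.08 years.

2.1 years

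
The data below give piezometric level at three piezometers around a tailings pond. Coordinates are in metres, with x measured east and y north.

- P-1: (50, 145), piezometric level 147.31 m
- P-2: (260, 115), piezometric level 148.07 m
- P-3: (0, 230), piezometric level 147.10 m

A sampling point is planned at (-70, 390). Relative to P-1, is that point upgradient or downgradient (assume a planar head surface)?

With h = a·x + b·y + c and P-1 as origin, the differences give:
  210·a + (-30)·b = +0.76
  (-50)·a + 85·b = -0.21
Eliminate b (×85 and ×(-30), subtract): 16350·a = 58.300 → a = ∂h/∂x = +0.003566
Back-substitute: b = ∂h/∂y = -0.0003731.
Head at (-70, 390) = 147.31 + (+0.003566)·(-120) + (-0.0003731)·(245) = 146.79 m.
That is lower than the 147.31 m at P-1, so the point is downgradient.

downgradient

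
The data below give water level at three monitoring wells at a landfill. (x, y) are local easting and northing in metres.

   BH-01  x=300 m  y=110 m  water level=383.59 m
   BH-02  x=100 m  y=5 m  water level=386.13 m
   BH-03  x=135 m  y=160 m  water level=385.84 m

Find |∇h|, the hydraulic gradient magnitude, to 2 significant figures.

0.013

With h = a·x + b·y + c and BH-01 as origin, the differences give:
  (-200)·a + (-105)·b = +2.54
  (-165)·a + 50·b = +2.25
Eliminate b (×50 and ×(-105), subtract): -27325·a = 363.250 → a = ∂h/∂x = -0.01329
Back-substitute: b = ∂h/∂y = +0.001131.
|∇h| = √(-0.01329² + 0.001131²) = 0.01334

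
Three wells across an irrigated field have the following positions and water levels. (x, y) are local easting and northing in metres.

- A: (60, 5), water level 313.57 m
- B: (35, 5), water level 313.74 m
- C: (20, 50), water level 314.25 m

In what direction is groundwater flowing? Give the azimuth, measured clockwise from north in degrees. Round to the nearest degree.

Differences from A: to B (Δx, Δy, Δh) = (-25, 0, +0.17); to C = (-40, 45, +0.68).
Solve a·Δx + b·Δy = Δh: det = (-25)·45 − (-40)·0 = -1125.
∂h/∂x = [(+0.17)·45 − (+0.68)·0] / -1125 = -0.006800
∂h/∂y = [(-25)·(+0.68) − (-40)·(+0.17)] / -1125 = +0.009067
Flow direction (−∇h) has components (+0.006800 E, -0.009067 N).
Azimuth = atan2(E, N) = atan2(+0.006800, -0.009067) = 143.1° ≈ 143°.

143°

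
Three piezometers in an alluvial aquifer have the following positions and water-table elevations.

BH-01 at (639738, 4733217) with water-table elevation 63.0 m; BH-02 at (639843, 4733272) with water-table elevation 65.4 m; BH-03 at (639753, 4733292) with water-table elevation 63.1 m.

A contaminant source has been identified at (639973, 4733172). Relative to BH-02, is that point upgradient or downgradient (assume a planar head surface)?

Three-point gradient (reference BH-01): Δ to BH-02 = (105, 55, +2.4), Δ to BH-03 = (15, 75, +0.1).
∂h/∂x = +0.02475, ∂h/∂y = -0.003617 (det = 7050).
Head at (639973, 4733172) = 63.0 + (+0.02475)·(235) + (-0.003617)·(-45) = 68.98 m.
That is higher than the 65.4 m at BH-02, so the point is upgradient.

upgradient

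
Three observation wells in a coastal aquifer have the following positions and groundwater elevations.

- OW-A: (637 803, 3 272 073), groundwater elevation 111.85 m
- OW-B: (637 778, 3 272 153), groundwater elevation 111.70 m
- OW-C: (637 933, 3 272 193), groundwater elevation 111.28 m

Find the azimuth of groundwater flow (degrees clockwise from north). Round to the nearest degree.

Differences from OW-A: to OW-B (Δx, Δy, Δh) = (-25, 80, -0.15); to OW-C = (130, 120, -0.57).
Determinant of the coordinate differences = (-25)·120 − 130·80 = -13400.
∂h/∂x = [(-0.15)·120 − (-0.57)·80] / -13400 = -0.002060
∂h/∂y = [(-25)·(-0.57) − 130·(-0.15)] / -13400 = -0.002519
Flow direction (−∇h) has components (+0.002060 E, +0.002519 N).
Azimuth = atan2(E, N) = atan2(+0.002060, +0.002519) = 39.3° ≈ 039°.

039°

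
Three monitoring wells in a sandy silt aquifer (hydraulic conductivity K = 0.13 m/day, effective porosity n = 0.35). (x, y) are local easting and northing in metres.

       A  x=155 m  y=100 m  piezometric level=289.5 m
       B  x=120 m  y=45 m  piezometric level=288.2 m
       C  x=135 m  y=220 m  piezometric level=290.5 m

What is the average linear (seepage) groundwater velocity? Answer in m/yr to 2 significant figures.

Differences from A: to B (Δx, Δy, Δh) = (-35, -55, -1.3); to C = (-20, 120, +1.0).
Determinant of the coordinate differences = (-35)·120 − (-20)·(-55) = -5300.
∂h/∂x = [(-1.3)·120 − (+1.0)·(-55)] / -5300 = +0.01906
∂h/∂y = [(-35)·(+1.0) − (-20)·(-1.3)] / -5300 = +0.01151
|∇h| = √(0.01906² + 0.01151²) = 0.02227
Seepage velocity v = K·i/n = 0.13 × 0.02227 / 0.35 = 0.008272 m/day = 3.021 m/yr.

3.0 m/yr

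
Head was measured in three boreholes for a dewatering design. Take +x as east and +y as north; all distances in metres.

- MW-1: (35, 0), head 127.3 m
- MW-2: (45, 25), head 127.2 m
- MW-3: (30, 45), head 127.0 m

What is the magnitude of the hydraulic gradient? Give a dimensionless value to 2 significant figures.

0.0080

Taking MW-1 as reference: MW-2−MW-1 = (10, 25, -0.1); MW-3−MW-1 = (-5, 45, -0.3).
Determinant of the coordinate differences = 10·45 − (-5)·25 = 575.
∂h/∂x = [(-0.1)·45 − (-0.3)·25] / 575 = +0.005217
∂h/∂y = [10·(-0.3) − (-5)·(-0.1)] / 575 = -0.006087
|∇h| = √(0.005217² + -0.006087²) = 0.008017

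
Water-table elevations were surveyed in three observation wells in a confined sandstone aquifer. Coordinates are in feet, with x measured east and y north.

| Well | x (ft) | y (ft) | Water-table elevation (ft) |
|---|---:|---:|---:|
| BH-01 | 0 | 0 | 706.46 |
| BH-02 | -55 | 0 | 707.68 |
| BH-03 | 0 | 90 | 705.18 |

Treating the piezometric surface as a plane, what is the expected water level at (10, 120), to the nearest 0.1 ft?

704.5 ft

∂h/∂x = (707.68 − 706.46) / (-55 − 0) = -0.02218
∂h/∂y = (705.18 − 706.46) / (90 − 0) = -0.01422
h(10, 120) = 706.46 + (-0.02218)·(10) + (-0.01422)·(120) = 706.46 -0.222 -1.707 = 704.532 ft.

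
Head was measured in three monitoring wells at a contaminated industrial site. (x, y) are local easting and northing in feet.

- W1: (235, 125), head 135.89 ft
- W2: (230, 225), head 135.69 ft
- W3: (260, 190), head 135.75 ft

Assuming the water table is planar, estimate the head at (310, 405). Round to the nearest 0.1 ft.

Taking W1 as reference: W2−W1 = (-5, 100, -0.20); W3−W1 = (25, 65, -0.14).
Determinant of the coordinate differences = (-5)·65 − 25·100 = -2825.
∂h/∂x = [(-0.20)·65 − (-0.14)·100] / -2825 = -0.0003540
∂h/∂y = [(-5)·(-0.14) − 25·(-0.20)] / -2825 = -0.002018
h(310, 405) = 135.89 + (-0.0003540)·(75) + (-0.002018)·(280) = 135.89 -0.027 -0.565 = 135.298 ft.

135.3 ft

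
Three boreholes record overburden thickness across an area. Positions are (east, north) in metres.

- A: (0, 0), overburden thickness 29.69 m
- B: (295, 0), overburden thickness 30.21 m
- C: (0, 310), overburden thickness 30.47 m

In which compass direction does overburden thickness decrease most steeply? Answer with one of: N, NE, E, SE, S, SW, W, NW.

SW

∂d/∂x = (30.21 − 29.69) / (295 − 0) = +0.001763
∂d/∂y = (30.47 − 29.69) / (310 − 0) = +0.002516
Steepest decrease is along −∇f = (-0.001763 E, -0.002516 N) → southwest.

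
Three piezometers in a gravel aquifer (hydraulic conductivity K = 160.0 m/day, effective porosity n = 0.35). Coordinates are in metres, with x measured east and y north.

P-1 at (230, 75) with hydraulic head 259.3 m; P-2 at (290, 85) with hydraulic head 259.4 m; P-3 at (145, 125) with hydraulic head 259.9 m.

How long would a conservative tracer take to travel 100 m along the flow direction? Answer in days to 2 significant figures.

19 days

With h = a·x + b·y + c and P-1 as origin, the differences give:
  60·a + 10·b = +0.1
  (-85)·a + 50·b = +0.6
Eliminate b (×50 and ×10, subtract): 3850·a = -1.00 → a = ∂h/∂x = -0.0002597
Back-substitute: b = ∂h/∂y = +0.01156.
|∇h| = √(-0.0002597² + 0.01156²) = 0.01156
Seepage velocity v = K·i/n = 160.0 × 0.01156 / 0.35 = 5.285 m/day.
t = 100 / 5.285 = 18.92 days.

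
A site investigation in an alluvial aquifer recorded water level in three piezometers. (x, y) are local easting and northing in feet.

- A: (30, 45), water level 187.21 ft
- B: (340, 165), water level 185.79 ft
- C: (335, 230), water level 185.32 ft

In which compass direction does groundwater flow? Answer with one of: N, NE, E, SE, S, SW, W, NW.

Differences from A: to B (Δx, Δy, Δh) = (310, 120, -1.42); to C = (305, 185, -1.89).
Determinant of the coordinate differences = 310·185 − 305·120 = 20750.
∂h/∂x = [(-1.42)·185 − (-1.89)·120] / 20750 = -0.001730
∂h/∂y = [310·(-1.89) − 305·(-1.42)] / 20750 = -0.007364
Flow = −∇h = (+0.001730 east, +0.007364 north), which points north.

N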